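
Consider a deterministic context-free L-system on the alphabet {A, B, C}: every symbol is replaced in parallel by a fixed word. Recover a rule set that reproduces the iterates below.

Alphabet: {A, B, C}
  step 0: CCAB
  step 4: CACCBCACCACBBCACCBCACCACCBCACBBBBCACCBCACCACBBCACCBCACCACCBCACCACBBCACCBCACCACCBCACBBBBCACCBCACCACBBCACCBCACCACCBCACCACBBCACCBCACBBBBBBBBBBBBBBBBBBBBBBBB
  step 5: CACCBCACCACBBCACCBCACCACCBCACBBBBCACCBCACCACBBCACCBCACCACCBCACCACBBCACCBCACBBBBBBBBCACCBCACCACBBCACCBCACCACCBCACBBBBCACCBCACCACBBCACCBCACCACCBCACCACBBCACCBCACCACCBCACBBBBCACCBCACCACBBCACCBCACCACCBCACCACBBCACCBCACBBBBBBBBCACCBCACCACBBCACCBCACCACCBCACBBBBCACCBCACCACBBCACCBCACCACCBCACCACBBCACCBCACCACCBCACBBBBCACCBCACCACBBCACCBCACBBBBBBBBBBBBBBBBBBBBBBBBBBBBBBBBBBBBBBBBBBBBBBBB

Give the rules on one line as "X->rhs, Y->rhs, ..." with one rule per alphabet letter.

A->CB, B->BB, C->CAC

  step 4 ⇒ step 5: CACCBCACCACBBCACCBCACCACCBCACBBBBCACCBCACCACBBCACCBCACCACCBCACCACBBCACCBCACCACCBCACBBBBCACCBCACCACBBCACCBCACCACCBCACCACBBCACCBCACBBBBBBBBBBBBBBBBBBBBBBBB ⇒ CAC·CB·CAC·CAC·BB·CAC·CB·CAC·CAC·CB·CAC·BB·BB·CAC·CB·CAC·CAC·BB·CAC·CB·CAC·CAC·CB·CAC·CAC·BB·CAC·CB·CAC·BB·BB·BB·BB·CAC·CB·CAC·CAC·BB·CAC·CB·CAC·CAC·CB·CAC·BB·BB·CAC·CB·CAC·CAC·BB·CAC·CB·CAC·CAC·CB·CAC·CAC·BB·CAC·CB·CAC·CAC·CB·CAC·BB·BB·CAC·CB·CAC·CAC·BB·CAC·CB·CAC·CAC·CB·CAC·CAC·BB·CAC·CB·CAC·BB·BB·BB·BB·CAC·CB·CAC·CAC·BB·CAC·CB·CAC·CAC·CB·CAC·BB·BB·CAC·CB·CAC·CAC·BB·CAC·CB·CAC·CAC·CB·CAC·CAC·BB·CAC·CB·CAC·CAC·CB·CAC·BB·BB·CAC·CB·CAC·CAC·BB·CAC·CB·CAC·BB·BB·BB·BB·BB·BB·BB·BB·BB·BB·BB·BB·BB·BB·BB·BB·BB·BB·BB·BB·BB·BB·BB·BB
    A ↦ CB
    B ↦ BB
    C ↦ CAC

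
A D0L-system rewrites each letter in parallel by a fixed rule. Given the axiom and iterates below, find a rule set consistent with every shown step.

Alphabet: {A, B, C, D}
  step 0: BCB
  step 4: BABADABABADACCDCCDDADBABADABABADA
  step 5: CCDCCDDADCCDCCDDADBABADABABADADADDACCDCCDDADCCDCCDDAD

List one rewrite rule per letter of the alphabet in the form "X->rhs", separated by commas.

A->D, B->CC, C->BA, D->DA

  step 4 ⇒ step 5: BABADABABADACCDCCDDADBABADABABADA ⇒ CC·D·CC·D·DA·D·CC·D·CC·D·DA·D·BA·BA·DA·BA·BA·DA·DA·D·DA·CC·D·CC·D·DA·D·CC·D·CC·D·DA·D
    A ↦ D
    B ↦ CC
    C ↦ BA
    D ↦ DA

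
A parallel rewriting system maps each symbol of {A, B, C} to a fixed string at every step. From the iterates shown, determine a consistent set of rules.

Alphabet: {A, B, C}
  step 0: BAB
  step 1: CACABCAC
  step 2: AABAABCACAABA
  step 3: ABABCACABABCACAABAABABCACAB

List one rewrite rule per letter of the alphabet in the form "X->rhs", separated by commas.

  step 2 ⇒ step 3: AABAABCACAABA ⇒ AB·AB·CAC·AB·AB·CAC·A·AB·A·AB·AB·CAC·AB
    A ↦ AB
    B ↦ CAC
    C ↦ A

A->AB, B->CAC, C->A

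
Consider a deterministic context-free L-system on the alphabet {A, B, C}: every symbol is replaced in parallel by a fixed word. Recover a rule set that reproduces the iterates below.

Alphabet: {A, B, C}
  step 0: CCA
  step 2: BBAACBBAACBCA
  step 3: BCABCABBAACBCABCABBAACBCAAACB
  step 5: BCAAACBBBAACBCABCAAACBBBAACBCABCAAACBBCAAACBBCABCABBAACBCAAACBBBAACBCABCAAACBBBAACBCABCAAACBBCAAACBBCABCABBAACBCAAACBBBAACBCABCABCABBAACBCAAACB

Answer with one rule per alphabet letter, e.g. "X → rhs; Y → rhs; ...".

  step 2 ⇒ step 3: BBAACBBAACBCA ⇒ BCA·BCA·B·B·AAC·BCA·BCA·B·B·AAC·BCA·AAC·B
    A ↦ B
    B ↦ BCA
    C ↦ AAC

A->B, B->BCA, C->AAC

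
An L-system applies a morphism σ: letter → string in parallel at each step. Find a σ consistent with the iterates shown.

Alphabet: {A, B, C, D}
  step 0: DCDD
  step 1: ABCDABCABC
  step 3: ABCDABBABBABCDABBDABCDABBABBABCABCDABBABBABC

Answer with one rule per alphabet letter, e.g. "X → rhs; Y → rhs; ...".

  step 0 ⇒ step 1: DCDD ⇒ ABC·D·ABC·ABC
    C ↦ D
    D ↦ ABC
    A ↦ D  (constrained at step 1)
    B ↦ ABB  (constrained at step 1)

A->D, B->ABB, C->D, D->ABC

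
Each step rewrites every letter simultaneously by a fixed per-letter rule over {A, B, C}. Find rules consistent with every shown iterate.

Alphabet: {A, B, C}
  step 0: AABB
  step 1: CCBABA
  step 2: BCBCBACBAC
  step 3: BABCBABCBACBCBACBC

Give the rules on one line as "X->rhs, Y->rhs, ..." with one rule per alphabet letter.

  step 2 ⇒ step 3: BCBCBACBAC ⇒ BA·BC·BA·BC·BA·C·BC·BA·C·BC
    A ↦ C
    B ↦ BA
    C ↦ BC

A->C, B->BA, C->BC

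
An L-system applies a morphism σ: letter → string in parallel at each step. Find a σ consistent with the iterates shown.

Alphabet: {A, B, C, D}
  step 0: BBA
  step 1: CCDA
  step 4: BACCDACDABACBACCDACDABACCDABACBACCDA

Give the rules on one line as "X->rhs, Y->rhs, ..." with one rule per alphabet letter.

  step 0 ⇒ step 1: BBA ⇒ C·C·DA
    A ↦ DA
    B ↦ C
    C ↦ BAC  (constrained at step 1)
    D ↦ C  (constrained at step 1)

A->DA, B->C, C->BAC, D->C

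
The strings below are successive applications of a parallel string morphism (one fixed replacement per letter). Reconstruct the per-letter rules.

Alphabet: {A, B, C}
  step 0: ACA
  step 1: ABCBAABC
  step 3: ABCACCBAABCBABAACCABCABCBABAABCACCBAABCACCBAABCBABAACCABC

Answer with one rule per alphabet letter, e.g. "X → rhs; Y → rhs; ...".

  step 0 ⇒ step 1: ACA ⇒ ABC·BA·ABC
    A ↦ ABC
    C ↦ BA
    B ↦ ACC  (constrained at step 1)

A->ABC, B->ACC, C->BA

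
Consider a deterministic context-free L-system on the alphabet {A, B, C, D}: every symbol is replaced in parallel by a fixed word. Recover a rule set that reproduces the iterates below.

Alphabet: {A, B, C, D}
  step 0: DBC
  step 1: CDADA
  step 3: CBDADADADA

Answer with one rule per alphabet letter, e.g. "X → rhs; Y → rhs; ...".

A->B, B->DA, C->DA, D->C

  step 0 ⇒ step 1: DBC ⇒ C·DA·DA
    B ↦ DA
    C ↦ DA
    D ↦ C
    A ↦ B  (constrained at step 1)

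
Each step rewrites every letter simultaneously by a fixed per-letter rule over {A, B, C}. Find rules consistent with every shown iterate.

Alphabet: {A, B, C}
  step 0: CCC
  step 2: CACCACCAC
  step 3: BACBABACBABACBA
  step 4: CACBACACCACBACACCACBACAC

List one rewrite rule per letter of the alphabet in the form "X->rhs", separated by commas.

A->C, B->CA, C->BA

  step 3 ⇒ step 4: BACBABACBABACBA ⇒ CA·C·BA·CA·C·CA·C·BA·CA·C·CA·C·BA·CA·C
    A ↦ C
    B ↦ CA
    C ↦ BA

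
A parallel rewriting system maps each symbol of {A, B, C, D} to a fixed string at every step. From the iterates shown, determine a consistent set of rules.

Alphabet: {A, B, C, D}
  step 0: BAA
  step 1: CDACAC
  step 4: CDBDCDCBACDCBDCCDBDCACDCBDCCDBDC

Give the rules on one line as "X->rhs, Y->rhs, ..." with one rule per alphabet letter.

A->AC, B->CD, C->DC, D->B

  step 0 ⇒ step 1: BAA ⇒ CD·AC·AC
    A ↦ AC
    B ↦ CD
    C ↦ DC  (constrained at step 1)
    D ↦ B  (constrained at step 1)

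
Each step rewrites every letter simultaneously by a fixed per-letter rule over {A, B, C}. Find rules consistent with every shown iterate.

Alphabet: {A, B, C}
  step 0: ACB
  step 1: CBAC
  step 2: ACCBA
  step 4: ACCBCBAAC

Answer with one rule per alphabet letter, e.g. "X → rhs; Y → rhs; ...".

A->CB, B->C, C->A

  step 1 ⇒ step 2: CBAC ⇒ A·C·CB·A
    A ↦ CB
    B ↦ C
    C ↦ A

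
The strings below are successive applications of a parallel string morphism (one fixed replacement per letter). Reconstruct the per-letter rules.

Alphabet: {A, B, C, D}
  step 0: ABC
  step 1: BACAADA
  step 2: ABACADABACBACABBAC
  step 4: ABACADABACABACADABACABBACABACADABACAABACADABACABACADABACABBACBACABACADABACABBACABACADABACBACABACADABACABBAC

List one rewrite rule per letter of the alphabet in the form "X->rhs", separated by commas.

A->BAC, B->A, C->ADA, D->AB

  step 1 ⇒ step 2: BACAADA ⇒ A·BAC·ADA·BAC·BAC·AB·BAC
    A ↦ BAC
    B ↦ A
    C ↦ ADA
    D ↦ AB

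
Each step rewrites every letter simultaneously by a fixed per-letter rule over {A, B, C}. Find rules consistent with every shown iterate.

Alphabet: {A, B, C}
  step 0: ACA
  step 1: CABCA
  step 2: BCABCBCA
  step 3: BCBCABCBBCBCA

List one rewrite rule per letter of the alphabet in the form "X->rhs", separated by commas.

A->CA, B->BC, C->B

  step 2 ⇒ step 3: BCABCBCA ⇒ BC·B·CA·BC·B·BC·B·CA
    A ↦ CA
    B ↦ BC
    C ↦ B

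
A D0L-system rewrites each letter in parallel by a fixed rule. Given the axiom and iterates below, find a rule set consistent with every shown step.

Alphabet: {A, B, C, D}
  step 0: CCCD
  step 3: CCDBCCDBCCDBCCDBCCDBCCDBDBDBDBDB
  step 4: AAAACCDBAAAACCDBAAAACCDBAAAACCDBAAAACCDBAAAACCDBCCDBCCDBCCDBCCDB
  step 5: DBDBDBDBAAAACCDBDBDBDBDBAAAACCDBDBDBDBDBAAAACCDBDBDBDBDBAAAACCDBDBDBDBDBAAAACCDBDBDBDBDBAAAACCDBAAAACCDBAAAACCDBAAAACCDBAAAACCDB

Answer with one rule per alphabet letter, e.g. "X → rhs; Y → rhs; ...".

  step 4 ⇒ step 5: AAAACCDBAAAACCDBAAAACCDBAAAACCDBAAAACCDBAAAACCDBCCDBCCDBCCDBCCDB ⇒ DB·DB·DB·DB·AA·AA·CC·DB·DB·DB·DB·DB·AA·AA·CC·DB·DB·DB·DB·DB·AA·AA·CC·DB·DB·DB·DB·DB·AA·AA·CC·DB·DB·DB·DB·DB·AA·AA·CC·DB·DB·DB·DB·DB·AA·AA·CC·DB·AA·AA·CC·DB·AA·AA·CC·DB·AA·AA·CC·DB·AA·AA·CC·DB
    A ↦ DB
    B ↦ DB
    C ↦ AA
    D ↦ CC

A->DB, B->DB, C->AA, D->CC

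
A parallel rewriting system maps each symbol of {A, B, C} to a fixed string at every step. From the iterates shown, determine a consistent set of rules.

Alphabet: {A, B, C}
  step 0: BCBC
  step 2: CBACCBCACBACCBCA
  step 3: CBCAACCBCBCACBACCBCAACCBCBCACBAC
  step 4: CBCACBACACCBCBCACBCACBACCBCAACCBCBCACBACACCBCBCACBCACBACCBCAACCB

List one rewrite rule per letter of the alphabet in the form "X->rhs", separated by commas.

A->AC, B->CA, C->CB

  step 3 ⇒ step 4: CBCAACCBCBCACBACCBCAACCBCBCACBAC ⇒ CB·CA·CB·AC·AC·CB·CB·CA·CB·CA·CB·AC·CB·CA·AC·CB·CB·CA·CB·AC·AC·CB·CB·CA·CB·CA·CB·AC·CB·CA·AC·CB
    A ↦ AC
    B ↦ CA
    C ↦ CB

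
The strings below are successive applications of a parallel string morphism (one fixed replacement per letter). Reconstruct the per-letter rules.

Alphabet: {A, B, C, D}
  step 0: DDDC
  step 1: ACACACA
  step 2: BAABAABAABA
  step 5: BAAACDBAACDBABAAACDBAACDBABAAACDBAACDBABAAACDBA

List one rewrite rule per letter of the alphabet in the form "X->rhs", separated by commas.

  step 1 ⇒ step 2: ACACACA ⇒ BA·A·BA·A·BA·A·BA
    A ↦ BA
    C ↦ A
    B ↦ D  (constrained at step 2)
  step 0 ⇒ step 1: DDDC ⇒ AC·AC·AC·A
    D ↦ AC

A->BA, B->D, C->A, D->AC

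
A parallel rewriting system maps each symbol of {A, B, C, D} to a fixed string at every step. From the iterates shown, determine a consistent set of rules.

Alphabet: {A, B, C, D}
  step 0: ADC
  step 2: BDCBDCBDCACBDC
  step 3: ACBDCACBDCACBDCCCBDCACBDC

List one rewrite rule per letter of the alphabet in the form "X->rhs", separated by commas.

  step 2 ⇒ step 3: BDCBDCBDCACBDC ⇒ A·C·BDC·A·C·BDC·A·C·BDC·CC·BDC·A·C·BDC
    A ↦ CC
    B ↦ A
    C ↦ BDC
    D ↦ C

A->CC, B->A, C->BDC, D->C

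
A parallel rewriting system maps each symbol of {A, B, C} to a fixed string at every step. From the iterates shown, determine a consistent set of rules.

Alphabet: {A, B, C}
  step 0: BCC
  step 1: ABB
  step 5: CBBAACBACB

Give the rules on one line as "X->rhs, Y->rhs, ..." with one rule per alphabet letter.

A->CB, B->A, C->B

  step 0 ⇒ step 1: BCC ⇒ A·B·B
    B ↦ A
    C ↦ B
    A ↦ CB  (constrained at step 1)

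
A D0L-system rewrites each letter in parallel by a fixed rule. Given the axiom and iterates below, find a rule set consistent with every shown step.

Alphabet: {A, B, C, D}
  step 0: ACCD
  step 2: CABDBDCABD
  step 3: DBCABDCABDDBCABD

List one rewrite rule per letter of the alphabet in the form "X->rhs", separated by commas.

  step 2 ⇒ step 3: CABDBDCABD ⇒ D·B·CA·BD·CA·BD·D·B·CA·BD
    A ↦ B
    B ↦ CA
    C ↦ D
    D ↦ BD

A->B, B->CA, C->D, D->BD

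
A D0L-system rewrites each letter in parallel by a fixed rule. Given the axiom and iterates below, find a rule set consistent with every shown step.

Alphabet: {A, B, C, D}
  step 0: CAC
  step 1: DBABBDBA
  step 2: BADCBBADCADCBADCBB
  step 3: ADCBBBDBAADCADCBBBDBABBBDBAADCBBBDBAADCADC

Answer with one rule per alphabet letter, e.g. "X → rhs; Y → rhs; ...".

  step 2 ⇒ step 3: BADCBBADCADCBADCBB ⇒ ADC·BB·B·DBA·ADC·ADC·BB·B·DBA·BB·B·DBA·ADC·BB·B·DBA·ADC·ADC
    A ↦ BB
    B ↦ ADC
    C ↦ DBA
    D ↦ B

A->BB, B->ADC, C->DBA, D->B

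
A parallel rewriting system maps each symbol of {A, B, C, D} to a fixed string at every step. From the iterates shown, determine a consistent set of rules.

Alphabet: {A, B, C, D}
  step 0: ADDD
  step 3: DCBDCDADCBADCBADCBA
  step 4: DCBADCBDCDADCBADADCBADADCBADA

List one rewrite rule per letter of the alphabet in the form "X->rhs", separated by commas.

  step 3 ⇒ step 4: DCBDCDADCBADCBADCBA ⇒ DC·B·A·DC·B·DC·DA·DC·B·A·DA·DC·B·A·DA·DC·B·A·DA
    A ↦ DA
    B ↦ A
    C ↦ B
    D ↦ DC

A->DA, B->A, C->B, D->DC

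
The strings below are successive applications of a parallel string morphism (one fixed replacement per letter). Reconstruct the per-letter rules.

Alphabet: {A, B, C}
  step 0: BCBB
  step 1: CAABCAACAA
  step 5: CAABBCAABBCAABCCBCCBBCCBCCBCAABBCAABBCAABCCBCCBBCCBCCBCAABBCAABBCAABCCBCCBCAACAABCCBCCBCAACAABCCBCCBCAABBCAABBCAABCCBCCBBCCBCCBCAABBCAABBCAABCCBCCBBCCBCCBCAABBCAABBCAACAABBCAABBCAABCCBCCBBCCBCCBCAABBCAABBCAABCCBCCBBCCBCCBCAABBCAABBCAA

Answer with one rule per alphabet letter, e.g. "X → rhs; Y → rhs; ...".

  step 0 ⇒ step 1: BCBB ⇒ CAA·B·CAA·CAA
    B ↦ CAA
    C ↦ B
    A ↦ CCB  (constrained at step 1)

A->CCB, B->CAA, C->B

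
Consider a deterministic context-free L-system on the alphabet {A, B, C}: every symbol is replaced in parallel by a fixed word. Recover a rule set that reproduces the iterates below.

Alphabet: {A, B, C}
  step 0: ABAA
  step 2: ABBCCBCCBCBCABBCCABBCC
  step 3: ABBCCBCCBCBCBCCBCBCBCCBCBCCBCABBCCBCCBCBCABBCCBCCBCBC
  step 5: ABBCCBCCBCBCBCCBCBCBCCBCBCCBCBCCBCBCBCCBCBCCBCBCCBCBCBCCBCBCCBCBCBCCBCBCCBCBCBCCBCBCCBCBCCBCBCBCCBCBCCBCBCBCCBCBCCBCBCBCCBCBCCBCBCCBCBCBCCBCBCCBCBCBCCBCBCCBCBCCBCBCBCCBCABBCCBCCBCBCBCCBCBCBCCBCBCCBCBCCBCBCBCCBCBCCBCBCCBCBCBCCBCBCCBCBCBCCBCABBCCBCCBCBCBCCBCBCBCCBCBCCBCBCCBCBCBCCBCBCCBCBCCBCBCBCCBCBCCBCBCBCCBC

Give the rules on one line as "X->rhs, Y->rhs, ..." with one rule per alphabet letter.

A->AB, B->BCC, C->BC

  step 2 ⇒ step 3: ABBCCBCCBCBCABBCCABBCC ⇒ AB·BCC·BCC·BC·BC·BCC·BC·BC·BCC·BC·BCC·BC·AB·BCC·BCC·BC·BC·AB·BCC·BCC·BC·BC
    A ↦ AB
    B ↦ BCC
    C ↦ BC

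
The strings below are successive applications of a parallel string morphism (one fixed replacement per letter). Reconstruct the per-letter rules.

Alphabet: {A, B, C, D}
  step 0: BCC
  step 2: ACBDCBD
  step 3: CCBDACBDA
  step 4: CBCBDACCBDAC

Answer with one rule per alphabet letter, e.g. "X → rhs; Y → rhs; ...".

  step 3 ⇒ step 4: CCBDACBDA ⇒ CB·CB·D·A·C·CB·D·A·C
    A ↦ C
    B ↦ D
    C ↦ CB
    D ↦ A

A->C, B->D, C->CB, D->A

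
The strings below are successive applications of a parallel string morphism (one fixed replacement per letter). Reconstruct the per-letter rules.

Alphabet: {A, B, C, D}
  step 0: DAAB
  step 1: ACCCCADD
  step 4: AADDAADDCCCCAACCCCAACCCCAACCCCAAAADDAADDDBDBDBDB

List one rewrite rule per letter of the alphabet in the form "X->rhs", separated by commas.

  step 0 ⇒ step 1: DAAB ⇒ A·CC·CC·ADD
    A ↦ CC
    B ↦ ADD
    D ↦ A
    C ↦ DB  (constrained at step 1)

A->CC, B->ADD, C->DB, D->A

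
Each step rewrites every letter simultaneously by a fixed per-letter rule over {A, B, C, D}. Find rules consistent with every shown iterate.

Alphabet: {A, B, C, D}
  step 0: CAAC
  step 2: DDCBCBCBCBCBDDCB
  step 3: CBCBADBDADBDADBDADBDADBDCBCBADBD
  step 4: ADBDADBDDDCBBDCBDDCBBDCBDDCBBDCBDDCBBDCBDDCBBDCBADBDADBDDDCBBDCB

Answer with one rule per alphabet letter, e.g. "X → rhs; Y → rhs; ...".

A->DD, B->BD, C->AD, D->CB

  step 3 ⇒ step 4: CBCBADBDADBDADBDADBDADBDCBCBADBD ⇒ AD·BD·AD·BD·DD·CB·BD·CB·DD·CB·BD·CB·DD·CB·BD·CB·DD·CB·BD·CB·DD·CB·BD·CB·AD·BD·AD·BD·DD·CB·BD·CB
    A ↦ DD
    B ↦ BD
    C ↦ AD
    D ↦ CB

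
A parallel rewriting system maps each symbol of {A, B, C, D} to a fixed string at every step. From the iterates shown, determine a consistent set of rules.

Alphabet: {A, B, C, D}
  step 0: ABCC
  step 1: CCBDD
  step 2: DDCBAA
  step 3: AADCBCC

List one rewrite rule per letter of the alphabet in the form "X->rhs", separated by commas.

  step 2 ⇒ step 3: DDCBAA ⇒ A·A·D·CB·C·C
    A ↦ C
    B ↦ CB
    C ↦ D
    D ↦ A

A->C, B->CB, C->D, D->A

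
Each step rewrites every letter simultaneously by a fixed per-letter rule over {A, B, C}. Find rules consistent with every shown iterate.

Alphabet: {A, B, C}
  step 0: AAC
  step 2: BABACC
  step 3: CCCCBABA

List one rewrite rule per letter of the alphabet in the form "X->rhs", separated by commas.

A->C, B->C, C->BA

  step 2 ⇒ step 3: BABACC ⇒ C·C·C·C·BA·BA
    A ↦ C
    B ↦ C
    C ↦ BA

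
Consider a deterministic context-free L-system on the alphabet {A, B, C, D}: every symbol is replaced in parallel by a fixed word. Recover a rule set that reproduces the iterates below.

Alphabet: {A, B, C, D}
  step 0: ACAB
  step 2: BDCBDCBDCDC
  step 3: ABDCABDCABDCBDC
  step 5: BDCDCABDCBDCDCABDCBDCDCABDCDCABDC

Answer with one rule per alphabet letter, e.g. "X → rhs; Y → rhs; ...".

A->DC, B->A, C->DC, D->B

  step 2 ⇒ step 3: BDCBDCBDCDC ⇒ A·B·DC·A·B·DC·A·B·DC·B·DC
    B ↦ A
    C ↦ DC
    D ↦ B
    A ↦ DC  (constrained at step 0)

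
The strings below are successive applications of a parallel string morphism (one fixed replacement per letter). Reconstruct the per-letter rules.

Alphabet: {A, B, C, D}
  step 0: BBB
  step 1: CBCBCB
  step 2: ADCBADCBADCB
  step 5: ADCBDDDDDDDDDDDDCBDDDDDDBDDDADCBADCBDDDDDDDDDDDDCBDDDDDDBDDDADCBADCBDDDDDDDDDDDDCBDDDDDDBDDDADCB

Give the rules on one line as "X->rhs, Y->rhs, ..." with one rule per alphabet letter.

A->BD, B->CB, C->AD, D->DD

  step 1 ⇒ step 2: CBCBCB ⇒ AD·CB·AD·CB·AD·CB
    B ↦ CB
    C ↦ AD
    A ↦ BD  (constrained at step 2)
    D ↦ DD  (constrained at step 2)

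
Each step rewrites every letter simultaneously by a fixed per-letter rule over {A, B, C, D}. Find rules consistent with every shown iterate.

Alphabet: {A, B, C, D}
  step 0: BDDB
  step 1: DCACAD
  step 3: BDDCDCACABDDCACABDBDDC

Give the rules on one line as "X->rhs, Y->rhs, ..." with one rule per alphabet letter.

A->DC, B->D, C->BD, D->CA

  step 0 ⇒ step 1: BDDB ⇒ D·CA·CA·D
    B ↦ D
    D ↦ CA
    A ↦ DC  (constrained at step 1)
    C ↦ BD  (constrained at step 1)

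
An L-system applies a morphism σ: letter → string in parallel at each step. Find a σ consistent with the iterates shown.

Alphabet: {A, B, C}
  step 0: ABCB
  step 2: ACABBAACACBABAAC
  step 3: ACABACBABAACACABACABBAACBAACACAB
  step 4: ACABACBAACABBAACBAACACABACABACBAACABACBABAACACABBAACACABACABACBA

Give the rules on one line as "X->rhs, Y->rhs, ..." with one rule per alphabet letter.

A->AC, B->BA, C->AB

  step 3 ⇒ step 4: ACABACBABAACACABACABBAACBAACACAB ⇒ AC·AB·AC·BA·AC·AB·BA·AC·BA·AC·AC·AB·AC·AB·AC·BA·AC·AB·AC·BA·BA·AC·AC·AB·BA·AC·AC·AB·AC·AB·AC·BA
    A ↦ AC
    B ↦ BA
    C ↦ AB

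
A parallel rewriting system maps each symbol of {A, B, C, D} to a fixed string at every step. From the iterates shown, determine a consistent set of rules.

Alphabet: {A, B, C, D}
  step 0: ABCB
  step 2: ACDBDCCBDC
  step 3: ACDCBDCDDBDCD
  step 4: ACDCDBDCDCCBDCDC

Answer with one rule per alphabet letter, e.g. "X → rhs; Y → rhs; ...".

  step 3 ⇒ step 4: ACDCBDCDDBDCD ⇒ AC·D·C·D·BD·C·D·C·C·BD·C·D·C
    A ↦ AC
    B ↦ BD
    C ↦ D
    D ↦ C

A->AC, B->BD, C->D, D->C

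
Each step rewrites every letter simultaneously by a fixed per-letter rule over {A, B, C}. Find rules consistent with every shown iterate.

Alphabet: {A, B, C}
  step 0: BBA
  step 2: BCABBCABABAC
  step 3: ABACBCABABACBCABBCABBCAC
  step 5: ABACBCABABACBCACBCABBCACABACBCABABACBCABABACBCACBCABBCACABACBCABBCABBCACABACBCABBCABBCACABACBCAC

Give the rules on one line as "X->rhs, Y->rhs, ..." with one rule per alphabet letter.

  step 2 ⇒ step 3: BCABBCABABAC ⇒ AB·AC·BC·AB·AB·AC·BC·AB·BC·AB·BC·AC
    A ↦ BC
    B ↦ AB
    C ↦ AC

A->BC, B->AB, C->AC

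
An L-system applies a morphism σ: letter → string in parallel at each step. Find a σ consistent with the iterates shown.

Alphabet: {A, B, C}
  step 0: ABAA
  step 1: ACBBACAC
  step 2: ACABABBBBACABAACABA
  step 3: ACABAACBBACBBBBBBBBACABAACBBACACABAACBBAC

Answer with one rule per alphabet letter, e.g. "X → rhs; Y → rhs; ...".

  step 2 ⇒ step 3: ACABABBBBACABAACABA ⇒ AC·ABA·AC·BB·AC·BB·BB·BB·BB·AC·ABA·AC·BB·AC·AC·ABA·AC·BB·AC
    A ↦ AC
    B ↦ BB
    C ↦ ABA

A->AC, B->BB, C->ABA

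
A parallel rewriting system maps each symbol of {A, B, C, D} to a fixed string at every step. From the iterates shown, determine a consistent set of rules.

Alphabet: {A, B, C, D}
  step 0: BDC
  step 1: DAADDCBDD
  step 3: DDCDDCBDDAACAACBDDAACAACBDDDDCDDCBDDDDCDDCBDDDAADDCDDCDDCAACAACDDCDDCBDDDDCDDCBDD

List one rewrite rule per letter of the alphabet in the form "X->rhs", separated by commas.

  step 0 ⇒ step 1: BDC ⇒ DAA·DDC·BDD
    B ↦ DAA
    C ↦ BDD
    D ↦ DDC
    A ↦ AAC  (constrained at step 1)

A->AAC, B->DAA, C->BDD, D->DDC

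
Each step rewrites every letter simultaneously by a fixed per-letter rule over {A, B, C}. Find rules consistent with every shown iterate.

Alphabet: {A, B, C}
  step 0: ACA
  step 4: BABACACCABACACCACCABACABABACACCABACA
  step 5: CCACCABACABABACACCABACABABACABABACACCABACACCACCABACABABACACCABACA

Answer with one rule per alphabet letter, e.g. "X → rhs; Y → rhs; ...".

A->CA, B->C, C->BA

  step 4 ⇒ step 5: BABACACCABACACCACCABACABABACACCABACA ⇒ C·CA·C·CA·BA·CA·BA·BA·CA·C·CA·BA·CA·BA·BA·CA·BA·BA·CA·C·CA·BA·CA·C·CA·C·CA·BA·CA·BA·BA·CA·C·CA·BA·CA
    A ↦ CA
    B ↦ C
    C ↦ BA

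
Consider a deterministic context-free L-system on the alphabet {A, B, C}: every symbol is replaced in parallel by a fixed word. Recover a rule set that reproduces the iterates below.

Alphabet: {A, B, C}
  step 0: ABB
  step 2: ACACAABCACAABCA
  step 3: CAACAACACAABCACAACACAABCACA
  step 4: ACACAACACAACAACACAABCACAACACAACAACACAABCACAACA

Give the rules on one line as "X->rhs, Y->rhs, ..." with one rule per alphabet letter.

A->CA, B->ABC, C->A

  step 3 ⇒ step 4: CAACAACACAABCACAACACAABCACA ⇒ A·CA·CA·A·CA·CA·A·CA·A·CA·CA·ABC·A·CA·A·CA·CA·A·CA·A·CA·CA·ABC·A·CA·A·CA
    A ↦ CA
    B ↦ ABC
    C ↦ A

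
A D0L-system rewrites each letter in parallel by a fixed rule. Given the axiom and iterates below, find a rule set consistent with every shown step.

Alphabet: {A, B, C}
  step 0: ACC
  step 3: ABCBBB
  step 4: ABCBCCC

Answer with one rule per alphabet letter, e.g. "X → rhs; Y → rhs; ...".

  step 3 ⇒ step 4: ABCBBB ⇒ AB·C·B·C·C·C
    A ↦ AB
    B ↦ C
    C ↦ B

A->AB, B->C, C->B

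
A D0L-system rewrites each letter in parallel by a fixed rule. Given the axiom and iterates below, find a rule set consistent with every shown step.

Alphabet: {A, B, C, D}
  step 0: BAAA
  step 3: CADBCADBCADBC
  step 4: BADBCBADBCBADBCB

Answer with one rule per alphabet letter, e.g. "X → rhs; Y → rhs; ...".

  step 3 ⇒ step 4: CADBCADBCADBC ⇒ B·AD·B·C·B·AD·B·C·B·AD·B·C·B
    A ↦ AD
    B ↦ C
    C ↦ B
    D ↦ B

A->AD, B->C, C->B, D->B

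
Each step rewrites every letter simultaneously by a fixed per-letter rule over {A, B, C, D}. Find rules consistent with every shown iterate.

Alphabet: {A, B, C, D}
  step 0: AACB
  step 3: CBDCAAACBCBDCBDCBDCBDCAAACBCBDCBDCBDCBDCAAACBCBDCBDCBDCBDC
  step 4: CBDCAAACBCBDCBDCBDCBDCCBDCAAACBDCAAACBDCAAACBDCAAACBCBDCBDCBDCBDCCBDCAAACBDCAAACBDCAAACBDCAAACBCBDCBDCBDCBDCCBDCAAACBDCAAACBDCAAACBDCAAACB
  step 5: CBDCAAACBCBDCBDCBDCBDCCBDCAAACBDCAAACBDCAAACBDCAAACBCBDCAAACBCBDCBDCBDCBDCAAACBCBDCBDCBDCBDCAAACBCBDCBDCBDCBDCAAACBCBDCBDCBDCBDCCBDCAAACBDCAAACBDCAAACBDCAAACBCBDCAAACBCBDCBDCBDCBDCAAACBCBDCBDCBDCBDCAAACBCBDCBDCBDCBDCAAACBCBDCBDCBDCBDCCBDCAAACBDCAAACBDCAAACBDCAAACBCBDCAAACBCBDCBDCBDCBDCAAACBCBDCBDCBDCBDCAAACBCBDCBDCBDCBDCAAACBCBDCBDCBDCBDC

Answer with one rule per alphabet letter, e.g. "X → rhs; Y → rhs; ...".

  step 4 ⇒ step 5: CBDCAAACBCBDCBDCBDCBDCCBDCAAACBDCAAACBDCAAACBDCAAACBCBDCBDCBDCBDCCBDCAAACBDCAAACBDCAAACBDCAAACBCBDCBDCBDCBDCCBDCAAACBDCAAACBDCAAACBDCAAACB ⇒ CB·DC·AAA·CB·CBD·CBD·CBD·CB·DC·CB·DC·AAA·CB·DC·AAA·CB·DC·AAA·CB·DC·AAA·CB·CB·DC·AAA·CB·CBD·CBD·CBD·CB·DC·AAA·CB·CBD·CBD·CBD·CB·DC·AAA·CB·CBD·CBD·CBD·CB·DC·AAA·CB·CBD·CBD·CBD·CB·DC·CB·DC·AAA·CB·DC·AAA·CB·DC·AAA·CB·DC·AAA·CB·CB·DC·AAA·CB·CBD·CBD·CBD·CB·DC·AAA·CB·CBD·CBD·CBD·CB·DC·AAA·CB·CBD·CBD·CBD·CB·DC·AAA·CB·CBD·CBD·CBD·CB·DC·CB·DC·AAA·CB·DC·AAA·CB·DC·AAA·CB·DC·AAA·CB·CB·DC·AAA·CB·CBD·CBD·CBD·CB·DC·AAA·CB·CBD·CBD·CBD·CB·DC·AAA·CB·CBD·CBD·CBD·CB·DC·AAA·CB·CBD·CBD·CBD·CB·DC
    A ↦ CBD
    B ↦ DC
    C ↦ CB
    D ↦ AAA

A->CBD, B->DC, C->CB, D->AAA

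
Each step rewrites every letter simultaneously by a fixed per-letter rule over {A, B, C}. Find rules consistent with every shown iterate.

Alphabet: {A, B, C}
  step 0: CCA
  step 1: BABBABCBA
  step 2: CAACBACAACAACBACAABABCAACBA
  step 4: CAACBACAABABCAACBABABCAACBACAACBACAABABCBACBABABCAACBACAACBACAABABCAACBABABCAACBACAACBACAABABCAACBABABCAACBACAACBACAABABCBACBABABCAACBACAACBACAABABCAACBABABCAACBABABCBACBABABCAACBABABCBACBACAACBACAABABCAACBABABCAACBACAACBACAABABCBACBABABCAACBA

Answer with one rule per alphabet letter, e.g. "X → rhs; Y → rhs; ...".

A->CBA, B->CAA, C->BAB

  step 1 ⇒ step 2: BABBABCBA ⇒ CAA·CBA·CAA·CAA·CBA·CAA·BAB·CAA·CBA
    A ↦ CBA
    B ↦ CAA
    C ↦ BAB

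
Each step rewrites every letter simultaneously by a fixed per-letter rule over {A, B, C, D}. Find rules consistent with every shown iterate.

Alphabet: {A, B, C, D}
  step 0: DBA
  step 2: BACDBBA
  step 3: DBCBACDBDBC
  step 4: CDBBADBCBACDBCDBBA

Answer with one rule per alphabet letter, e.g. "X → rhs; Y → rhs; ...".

  step 3 ⇒ step 4: DBCBACDBDBC ⇒ C·DB·BA·DB·C·BA·C·DB·C·DB·BA
    A ↦ C
    B ↦ DB
    C ↦ BA
    D ↦ C

A->C, B->DB, C->BA, D->C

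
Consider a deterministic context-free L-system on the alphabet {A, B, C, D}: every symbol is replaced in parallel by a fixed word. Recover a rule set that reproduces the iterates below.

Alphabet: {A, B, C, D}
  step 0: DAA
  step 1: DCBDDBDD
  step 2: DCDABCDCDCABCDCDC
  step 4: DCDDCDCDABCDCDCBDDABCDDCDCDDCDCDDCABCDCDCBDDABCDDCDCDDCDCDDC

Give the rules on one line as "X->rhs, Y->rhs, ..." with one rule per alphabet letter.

  step 1 ⇒ step 2: DCBDDBDD ⇒ DC·D·ABC·DC·DC·ABC·DC·DC
    B ↦ ABC
    C ↦ D
    D ↦ DC
  step 0 ⇒ step 1: DAA ⇒ DC·BDD·BDD
    A ↦ BDD

A->BDD, B->ABC, C->D, D->DC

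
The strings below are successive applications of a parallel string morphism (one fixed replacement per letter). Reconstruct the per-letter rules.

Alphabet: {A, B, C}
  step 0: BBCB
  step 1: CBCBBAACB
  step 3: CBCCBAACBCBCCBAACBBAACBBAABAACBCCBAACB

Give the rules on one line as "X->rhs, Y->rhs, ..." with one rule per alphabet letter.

A->C, B->CB, C->BAA

  step 0 ⇒ step 1: BBCB ⇒ CB·CB·BAA·CB
    B ↦ CB
    C ↦ BAA
    A ↦ C  (constrained at step 1)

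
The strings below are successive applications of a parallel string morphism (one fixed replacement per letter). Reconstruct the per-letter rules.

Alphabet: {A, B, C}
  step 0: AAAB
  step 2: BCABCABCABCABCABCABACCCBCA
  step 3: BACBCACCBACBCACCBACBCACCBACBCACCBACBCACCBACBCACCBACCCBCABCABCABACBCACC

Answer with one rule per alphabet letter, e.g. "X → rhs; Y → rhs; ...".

A->CC, B->BAC, C->BCA

  step 2 ⇒ step 3: BCABCABCABCABCABCABACCCBCA ⇒ BAC·BCA·CC·BAC·BCA·CC·BAC·BCA·CC·BAC·BCA·CC·BAC·BCA·CC·BAC·BCA·CC·BAC·CC·BCA·BCA·BCA·BAC·BCA·CC
    A ↦ CC
    B ↦ BAC
    C ↦ BCA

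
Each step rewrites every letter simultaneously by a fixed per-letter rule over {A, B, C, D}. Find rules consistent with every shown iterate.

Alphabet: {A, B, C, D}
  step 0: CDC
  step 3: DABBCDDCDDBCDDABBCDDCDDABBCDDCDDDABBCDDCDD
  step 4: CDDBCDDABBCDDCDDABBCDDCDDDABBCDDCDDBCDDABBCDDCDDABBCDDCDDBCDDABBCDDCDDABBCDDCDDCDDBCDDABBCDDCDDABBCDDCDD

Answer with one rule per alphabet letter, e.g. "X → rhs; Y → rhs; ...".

A->BC, B->D, C->ABB, D->CDD

  step 3 ⇒ step 4: DABBCDDCDDBCDDABBCDDCDDABBCDDCDDDABBCDDCDD ⇒ CDD·BC·D·D·ABB·CDD·CDD·ABB·CDD·CDD·D·ABB·CDD·CDD·BC·D·D·ABB·CDD·CDD·ABB·CDD·CDD·BC·D·D·ABB·CDD·CDD·ABB·CDD·CDD·CDD·BC·D·D·ABB·CDD·CDD·ABB·CDD·CDD
    A ↦ BC
    B ↦ D
    C ↦ ABB
    D ↦ CDD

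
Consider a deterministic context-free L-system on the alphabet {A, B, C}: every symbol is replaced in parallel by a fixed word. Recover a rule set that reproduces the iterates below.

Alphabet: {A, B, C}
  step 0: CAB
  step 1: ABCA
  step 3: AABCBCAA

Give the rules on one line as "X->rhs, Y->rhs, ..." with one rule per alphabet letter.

A->BC, B->A, C->A

  step 0 ⇒ step 1: CAB ⇒ A·BC·A
    A ↦ BC
    B ↦ A
    C ↦ A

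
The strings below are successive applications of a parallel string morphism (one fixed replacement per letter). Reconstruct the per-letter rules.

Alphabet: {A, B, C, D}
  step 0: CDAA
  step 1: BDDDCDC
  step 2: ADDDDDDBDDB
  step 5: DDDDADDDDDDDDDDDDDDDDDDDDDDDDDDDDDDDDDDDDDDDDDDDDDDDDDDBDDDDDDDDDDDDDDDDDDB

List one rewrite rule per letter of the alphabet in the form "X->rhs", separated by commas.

  step 1 ⇒ step 2: BDDDCDC ⇒ A·DD·DD·DD·B·DD·B
    B ↦ A
    C ↦ B
    D ↦ DD
  step 0 ⇒ step 1: CDAA ⇒ B·DD·DC·DC
    A ↦ DC

A->DC, B->A, C->B, D->DD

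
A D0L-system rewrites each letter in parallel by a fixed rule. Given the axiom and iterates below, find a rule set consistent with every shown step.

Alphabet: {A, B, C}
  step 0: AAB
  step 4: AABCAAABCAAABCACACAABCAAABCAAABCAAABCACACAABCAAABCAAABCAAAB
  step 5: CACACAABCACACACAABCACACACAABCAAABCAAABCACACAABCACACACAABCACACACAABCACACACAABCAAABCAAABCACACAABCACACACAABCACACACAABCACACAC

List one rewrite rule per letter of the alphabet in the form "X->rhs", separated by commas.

  step 4 ⇒ step 5: AABCAAABCAAABCACACAABCAAABCAAABCAAABCACACAABCAAABCAAABCAAAB ⇒ CA·CA·C·AAB·CA·CA·CA·C·AAB·CA·CA·CA·C·AAB·CA·AAB·CA·AAB·CA·CA·C·AAB·CA·CA·CA·C·AAB·CA·CA·CA·C·AAB·CA·CA·CA·C·AAB·CA·AAB·CA·AAB·CA·CA·C·AAB·CA·CA·CA·C·AAB·CA·CA·CA·C·AAB·CA·CA·CA·C
    A ↦ CA
    B ↦ C
    C ↦ AAB

A->CA, B->C, C->AAB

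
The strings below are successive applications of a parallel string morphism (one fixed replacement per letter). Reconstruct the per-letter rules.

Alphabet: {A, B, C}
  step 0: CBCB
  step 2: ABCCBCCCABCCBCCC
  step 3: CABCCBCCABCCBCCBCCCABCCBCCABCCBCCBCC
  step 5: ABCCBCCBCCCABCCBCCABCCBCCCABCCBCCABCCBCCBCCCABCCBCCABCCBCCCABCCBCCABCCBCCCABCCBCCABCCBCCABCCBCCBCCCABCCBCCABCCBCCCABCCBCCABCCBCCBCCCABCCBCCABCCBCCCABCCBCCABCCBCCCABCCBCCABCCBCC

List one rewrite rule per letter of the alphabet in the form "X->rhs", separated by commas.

  step 2 ⇒ step 3: ABCCBCCCABCCBCCC ⇒ C·A·BCC·BCC·A·BCC·BCC·BCC·C·A·BCC·BCC·A·BCC·BCC·BCC
    A ↦ C
    B ↦ A
    C ↦ BCC

A->C, B->A, C->BCC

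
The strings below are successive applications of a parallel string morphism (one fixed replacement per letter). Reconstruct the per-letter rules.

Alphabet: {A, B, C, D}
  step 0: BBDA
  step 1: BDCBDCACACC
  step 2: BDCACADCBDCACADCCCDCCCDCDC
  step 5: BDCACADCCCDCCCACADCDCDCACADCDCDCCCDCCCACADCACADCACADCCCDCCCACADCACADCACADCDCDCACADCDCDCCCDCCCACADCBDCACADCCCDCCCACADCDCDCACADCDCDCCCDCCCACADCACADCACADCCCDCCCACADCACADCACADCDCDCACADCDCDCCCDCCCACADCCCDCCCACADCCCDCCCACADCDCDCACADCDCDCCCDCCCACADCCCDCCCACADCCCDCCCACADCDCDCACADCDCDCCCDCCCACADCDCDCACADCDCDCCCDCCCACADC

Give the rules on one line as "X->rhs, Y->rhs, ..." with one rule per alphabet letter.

  step 1 ⇒ step 2: BDCBDCACACC ⇒ BDC·ACA·DC·BDC·ACA·DC·CC·DC·CC·DC·DC
    A ↦ CC
    B ↦ BDC
    C ↦ DC
    D ↦ ACA

A->CC, B->BDC, C->DC, D->ACA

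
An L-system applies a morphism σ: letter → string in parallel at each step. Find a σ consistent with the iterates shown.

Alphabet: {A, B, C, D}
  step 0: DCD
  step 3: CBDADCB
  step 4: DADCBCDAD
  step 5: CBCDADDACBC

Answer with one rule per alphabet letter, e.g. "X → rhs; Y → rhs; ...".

A->B, B->D, C->DA, D->C

  step 4 ⇒ step 5: DADCBCDAD ⇒ C·B·C·DA·D·DA·C·B·C
    A ↦ B
    B ↦ D
    C ↦ DA
    D ↦ C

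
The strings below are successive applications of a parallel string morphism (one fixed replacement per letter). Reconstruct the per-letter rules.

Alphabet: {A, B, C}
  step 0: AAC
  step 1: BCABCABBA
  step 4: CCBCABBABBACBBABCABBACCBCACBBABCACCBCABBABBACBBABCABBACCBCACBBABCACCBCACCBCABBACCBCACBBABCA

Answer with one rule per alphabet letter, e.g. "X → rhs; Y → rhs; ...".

  step 0 ⇒ step 1: AAC ⇒ BCA·BCA·BBA
    A ↦ BCA
    C ↦ BBA
    B ↦ C  (constrained at step 1)

A->BCA, B->C, C->BBA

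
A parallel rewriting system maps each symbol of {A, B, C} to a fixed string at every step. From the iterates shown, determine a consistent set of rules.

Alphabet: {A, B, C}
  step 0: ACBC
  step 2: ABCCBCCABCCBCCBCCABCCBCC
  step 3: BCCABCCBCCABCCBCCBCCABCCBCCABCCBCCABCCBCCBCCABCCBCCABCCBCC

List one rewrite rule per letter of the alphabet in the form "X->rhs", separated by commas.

A->BCC, B->A, C->BCC

  step 2 ⇒ step 3: ABCCBCCABCCBCCBCCABCCBCC ⇒ BCC·A·BCC·BCC·A·BCC·BCC·BCC·A·BCC·BCC·A·BCC·BCC·A·BCC·BCC·BCC·A·BCC·BCC·A·BCC·BCC
    A ↦ BCC
    B ↦ A
    C ↦ BCC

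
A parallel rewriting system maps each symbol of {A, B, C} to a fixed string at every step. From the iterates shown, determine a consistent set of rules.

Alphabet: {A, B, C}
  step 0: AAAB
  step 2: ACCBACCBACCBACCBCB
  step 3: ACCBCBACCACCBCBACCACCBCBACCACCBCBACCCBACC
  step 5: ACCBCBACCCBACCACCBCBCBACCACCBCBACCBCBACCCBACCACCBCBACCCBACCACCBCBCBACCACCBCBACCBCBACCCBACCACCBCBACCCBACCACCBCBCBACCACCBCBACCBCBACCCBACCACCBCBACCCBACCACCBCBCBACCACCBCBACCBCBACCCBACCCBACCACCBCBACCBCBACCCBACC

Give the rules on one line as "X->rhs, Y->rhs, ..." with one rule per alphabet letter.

  step 2 ⇒ step 3: ACCBACCBACCBACCBCB ⇒ AC·CB·CB·ACC·AC·CB·CB·ACC·AC·CB·CB·ACC·AC·CB·CB·ACC·CB·ACC
    A ↦ AC
    B ↦ ACC
    C ↦ CB

A->AC, B->ACC, C->CB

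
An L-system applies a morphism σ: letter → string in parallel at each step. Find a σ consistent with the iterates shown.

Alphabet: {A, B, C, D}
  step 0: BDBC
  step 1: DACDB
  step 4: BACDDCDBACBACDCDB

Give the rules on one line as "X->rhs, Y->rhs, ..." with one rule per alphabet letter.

  step 0 ⇒ step 1: BDBC ⇒ D·AC·D·B
    B ↦ D
    C ↦ B
    D ↦ AC
    A ↦ CD  (constrained at step 1)

A->CD, B->D, C->B, D->AC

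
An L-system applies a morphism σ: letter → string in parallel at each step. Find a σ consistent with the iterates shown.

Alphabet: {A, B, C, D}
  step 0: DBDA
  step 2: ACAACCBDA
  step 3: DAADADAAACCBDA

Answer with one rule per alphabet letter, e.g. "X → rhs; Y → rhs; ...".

  step 2 ⇒ step 3: ACAACCBDA ⇒ DA·A·DA·DA·A·A·C·CB·DA
    A ↦ DA
    B ↦ C
    C ↦ A
    D ↦ CB

A->DA, B->C, C->A, D->CB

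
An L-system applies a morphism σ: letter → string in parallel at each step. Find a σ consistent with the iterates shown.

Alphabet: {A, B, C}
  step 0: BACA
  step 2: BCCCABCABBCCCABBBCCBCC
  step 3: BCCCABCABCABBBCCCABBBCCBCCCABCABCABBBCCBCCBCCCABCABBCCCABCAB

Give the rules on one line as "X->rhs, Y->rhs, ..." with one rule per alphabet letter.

A->B, B->BCC, C->CAB

  step 2 ⇒ step 3: BCCCABCABBCCCABBBCCBCC ⇒ BCC·CAB·CAB·CAB·B·BCC·CAB·B·BCC·BCC·CAB·CAB·CAB·B·BCC·BCC·BCC·CAB·CAB·BCC·CAB·CAB
    A ↦ B
    B ↦ BCC
    C ↦ CAB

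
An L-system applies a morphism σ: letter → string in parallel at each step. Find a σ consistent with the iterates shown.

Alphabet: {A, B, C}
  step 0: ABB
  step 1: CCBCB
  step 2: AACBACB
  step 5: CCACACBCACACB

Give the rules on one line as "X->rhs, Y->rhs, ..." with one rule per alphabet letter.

A->C, B->CB, C->A

  step 1 ⇒ step 2: CCBCB ⇒ A·A·CB·A·CB
    B ↦ CB
    C ↦ A
  step 0 ⇒ step 1: ABB ⇒ C·CB·CB
    A ↦ C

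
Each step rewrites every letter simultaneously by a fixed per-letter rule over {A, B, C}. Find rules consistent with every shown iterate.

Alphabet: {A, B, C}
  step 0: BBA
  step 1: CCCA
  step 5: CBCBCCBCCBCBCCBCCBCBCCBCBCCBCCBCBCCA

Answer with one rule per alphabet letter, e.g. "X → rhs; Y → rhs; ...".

  step 0 ⇒ step 1: BBA ⇒ C·C·CA
    A ↦ CA
    B ↦ C
    C ↦ BC  (constrained at step 1)

A->CA, B->C, C->BC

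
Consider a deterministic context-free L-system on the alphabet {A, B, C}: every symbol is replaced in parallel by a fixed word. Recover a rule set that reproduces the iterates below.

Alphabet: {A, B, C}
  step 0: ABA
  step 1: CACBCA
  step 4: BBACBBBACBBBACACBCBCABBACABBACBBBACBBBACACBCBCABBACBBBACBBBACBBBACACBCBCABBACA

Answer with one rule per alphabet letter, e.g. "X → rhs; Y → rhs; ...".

A->CA, B->CB, C->BBA

  step 0 ⇒ step 1: ABA ⇒ CA·CB·CA
    A ↦ CA
    B ↦ CB
    C ↦ BBA  (constrained at step 1)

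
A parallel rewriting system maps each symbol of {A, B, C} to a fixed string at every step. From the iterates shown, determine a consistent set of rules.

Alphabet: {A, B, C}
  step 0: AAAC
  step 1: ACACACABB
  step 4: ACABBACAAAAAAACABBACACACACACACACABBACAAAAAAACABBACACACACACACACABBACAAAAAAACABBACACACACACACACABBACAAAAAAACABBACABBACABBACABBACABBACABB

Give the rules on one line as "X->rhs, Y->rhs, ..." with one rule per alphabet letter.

  step 0 ⇒ step 1: AAAC ⇒ AC·AC·AC·ABB
    A ↦ AC
    C ↦ ABB
    B ↦ AAA  (constrained at step 1)

A->AC, B->AAA, C->ABB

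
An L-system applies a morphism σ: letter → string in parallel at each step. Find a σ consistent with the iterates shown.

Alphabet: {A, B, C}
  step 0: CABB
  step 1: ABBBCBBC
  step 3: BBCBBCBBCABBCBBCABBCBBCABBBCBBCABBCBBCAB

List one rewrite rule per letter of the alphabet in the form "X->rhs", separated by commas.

A->B, B->BBC, C->A

  step 0 ⇒ step 1: CABB ⇒ A·B·BBC·BBC
    A ↦ B
    B ↦ BBC
    C ↦ A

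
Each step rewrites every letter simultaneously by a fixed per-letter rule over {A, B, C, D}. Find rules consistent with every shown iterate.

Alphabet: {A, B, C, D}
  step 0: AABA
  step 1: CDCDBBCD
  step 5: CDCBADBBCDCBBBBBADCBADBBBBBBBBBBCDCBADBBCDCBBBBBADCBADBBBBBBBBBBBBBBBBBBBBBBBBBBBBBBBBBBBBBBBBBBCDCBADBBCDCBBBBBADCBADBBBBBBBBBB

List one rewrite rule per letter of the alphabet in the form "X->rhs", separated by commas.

A->CD, B->BB, C->AD, D->CB

  step 0 ⇒ step 1: AABA ⇒ CD·CD·BB·CD
    A ↦ CD
    B ↦ BB
    C ↦ AD  (constrained at step 1)
    D ↦ CB  (constrained at step 1)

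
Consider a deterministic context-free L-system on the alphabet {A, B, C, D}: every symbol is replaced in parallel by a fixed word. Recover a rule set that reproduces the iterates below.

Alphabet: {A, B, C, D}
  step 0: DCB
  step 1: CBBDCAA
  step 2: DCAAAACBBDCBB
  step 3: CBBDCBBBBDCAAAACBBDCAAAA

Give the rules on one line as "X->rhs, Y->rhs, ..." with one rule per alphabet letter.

A->B, B->AA, C->DC, D->CBB

  step 2 ⇒ step 3: DCAAAACBBDCBB ⇒ CBB·DC·B·B·B·B·DC·AA·AA·CBB·DC·AA·AA
    A ↦ B
    B ↦ AA
    C ↦ DC
    D ↦ CBB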